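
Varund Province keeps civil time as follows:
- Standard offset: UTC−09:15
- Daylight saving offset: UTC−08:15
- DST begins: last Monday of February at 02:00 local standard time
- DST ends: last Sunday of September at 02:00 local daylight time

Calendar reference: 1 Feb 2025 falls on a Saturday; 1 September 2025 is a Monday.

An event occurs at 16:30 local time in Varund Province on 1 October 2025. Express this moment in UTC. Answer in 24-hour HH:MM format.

1 February 2025 is a Saturday, so Mondays fall on 3, 10, 17, 24; the last is February 24.
1 September 2025 is a Monday, so Sundays fall on 7, 14, 21, 28; the last is September 28.
Daylight saving runs 24 February – 28 September; 1 October 2025 is outside that window, so Varund Province is on standard time at UTC−09:15.
16:30 local + 9h15m = 01:45 UTC (rolling into the next day, 2 October 2025).

01:45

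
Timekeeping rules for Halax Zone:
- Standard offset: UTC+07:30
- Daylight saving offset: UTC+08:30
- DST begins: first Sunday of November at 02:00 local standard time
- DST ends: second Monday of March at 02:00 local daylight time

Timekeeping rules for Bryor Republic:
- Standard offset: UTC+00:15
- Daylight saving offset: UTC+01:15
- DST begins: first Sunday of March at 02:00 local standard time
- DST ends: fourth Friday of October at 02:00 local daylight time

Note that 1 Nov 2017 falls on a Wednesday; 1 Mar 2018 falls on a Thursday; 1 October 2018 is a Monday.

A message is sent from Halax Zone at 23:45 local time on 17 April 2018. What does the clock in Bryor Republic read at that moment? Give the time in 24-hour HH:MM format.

1 November 2017 is a Wednesday, so the first Sunday is November 5.
1 March 2018 is a Thursday, so the first Monday is March 5 and the second is March 12.
17 April 2018 is outside the daylight-saving period (5 November 2017 – 12 March 2018), so Halax Zone is on standard time, UTC+07:30.
23:45 Halax Zone − 7h30m = 16:15 UTC.
1 March 2018 is a Thursday, so the first Sunday is March 4.
1 October 2018 is a Monday, so the first Friday is October 5 and the fourth is October 26.
At the standard offset (UTC+00:15), 16:15 UTC + 0h15m = 16:30 Bryor Republic standard time.
The standard-time date in Bryor Republic, 17 April 2018, falls between 4 March and 26 October, so daylight saving is in effect and Bryor Republic is at UTC+01:15.
16:15 UTC + 1h15m = 17:30 Bryor Republic.

17:30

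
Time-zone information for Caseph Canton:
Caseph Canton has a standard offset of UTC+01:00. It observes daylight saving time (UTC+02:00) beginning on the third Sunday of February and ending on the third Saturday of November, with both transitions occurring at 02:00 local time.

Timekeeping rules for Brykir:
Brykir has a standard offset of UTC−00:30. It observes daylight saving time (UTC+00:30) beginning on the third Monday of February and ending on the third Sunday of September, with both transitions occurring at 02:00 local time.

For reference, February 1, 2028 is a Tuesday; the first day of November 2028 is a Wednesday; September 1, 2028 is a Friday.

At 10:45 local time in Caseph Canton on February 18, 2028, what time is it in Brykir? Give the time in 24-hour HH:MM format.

1 February 2028 is a Tuesday, so the first Sunday is February 6 and the third is February 20.
1 November 2028 is a Wednesday, so the first Saturday is November 4 and the third is November 18.
February 18, 2028 does not fall between 20 February and 18 November, so daylight saving is not in effect and Caseph Canton is at UTC+01:00.
10:45 Caseph Canton − 1h = 09:45 UTC.
1 February 2028 is a Tuesday, so the first Monday is February 7 and the third is February 21.
1 September 2028 is a Friday, so the first Sunday is September 3 and the third is September 17.
At the standard offset (UTC−00:30), 09:45 UTC − 0h30m = 09:15 Brykir standard time.
The standard-time date in Brykir, February 18, 2028, is outside the daylight-saving period (21 February – 17 September), so Brykir is on standard time, UTC−00:30.
09:45 UTC − 0h30m = 09:15 Brykir.

09:15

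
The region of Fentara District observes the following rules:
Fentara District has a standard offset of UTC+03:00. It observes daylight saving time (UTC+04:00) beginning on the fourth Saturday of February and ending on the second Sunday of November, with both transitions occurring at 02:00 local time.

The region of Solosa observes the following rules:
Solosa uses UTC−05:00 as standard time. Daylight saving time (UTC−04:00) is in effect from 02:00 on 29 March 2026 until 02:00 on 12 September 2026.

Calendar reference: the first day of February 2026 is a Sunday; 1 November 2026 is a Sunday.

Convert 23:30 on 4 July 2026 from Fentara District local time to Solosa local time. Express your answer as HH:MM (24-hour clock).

15:30

1 February 2026 is a Sunday, so the first Saturday is February 7 and the fourth is February 28.
1 November 2026 is a Sunday, so the first Sunday is November 1 and the second is November 8.
Daylight saving runs 28 February – 8 November; 4 July 2026 is inside that window, so Fentara District is at UTC+04:00.
23:30 Fentara District − 4h = 19:30 UTC.
At the standard offset (UTC−05:00), 19:30 UTC − 5h = 14:30 Solosa standard time.
The standard-time date in Solosa, 4 July 2026, lies within the daylight-saving period (29 March – 12 September), so Solosa is on daylight time, UTC−04:00.
19:30 UTC − 4h = 15:30 Solosa.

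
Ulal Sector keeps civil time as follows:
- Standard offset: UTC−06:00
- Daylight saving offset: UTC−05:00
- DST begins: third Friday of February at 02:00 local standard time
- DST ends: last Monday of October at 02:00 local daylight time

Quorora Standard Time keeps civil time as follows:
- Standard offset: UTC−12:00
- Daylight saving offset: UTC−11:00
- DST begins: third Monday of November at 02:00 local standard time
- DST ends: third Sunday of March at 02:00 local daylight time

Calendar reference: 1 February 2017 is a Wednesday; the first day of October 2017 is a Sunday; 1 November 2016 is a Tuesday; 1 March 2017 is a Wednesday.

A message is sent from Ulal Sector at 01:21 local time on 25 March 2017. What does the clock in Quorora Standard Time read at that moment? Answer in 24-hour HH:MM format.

1 February 2017 is a Wednesday, so the first Friday is February 3 and the third is February 17.
1 October 2017 is a Sunday, so Mondays fall on 2, 9, 16, 23, 30; the last is October 30.
25 March 2017 lies within the daylight-saving period (17 February – 30 October), so Ulal Sector is on daylight time, UTC−05:00.
01:21 Ulal Sector + 5h = 06:21 UTC.
1 November 2016 is a Tuesday, so the first Monday is November 7 and the third is November 21.
1 March 2017 is a Wednesday, so the first Sunday is March 5 and the third is March 19.
At the standard offset (UTC−12:00), 06:21 UTC − 12h = 18:21 Quorora Standard Time standard time (rolling into the previous day, 24 March 2017).
Daylight saving runs 21 November 2016 – 19 March 2017; the standard-time date in Quorora Standard Time, 24 March 2017, is outside that window, so Quorora Standard Time is on standard time at UTC−12:00.
06:21 UTC − 12h = 18:21 Quorora Standard Time (rolling into the previous day, 24 March 2017).

18:21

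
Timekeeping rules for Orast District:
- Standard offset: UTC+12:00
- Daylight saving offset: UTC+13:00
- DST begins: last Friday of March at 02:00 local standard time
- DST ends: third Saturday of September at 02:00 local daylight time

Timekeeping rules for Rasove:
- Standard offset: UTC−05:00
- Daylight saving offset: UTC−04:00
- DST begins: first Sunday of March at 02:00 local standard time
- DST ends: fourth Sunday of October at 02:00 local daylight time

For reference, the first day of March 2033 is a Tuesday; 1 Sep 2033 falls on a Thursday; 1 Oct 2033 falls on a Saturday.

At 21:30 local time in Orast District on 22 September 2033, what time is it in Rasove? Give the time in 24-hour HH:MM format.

1 March 2033 is a Tuesday, so Fridays fall on 4, 11, 18, 25; the last is March 25.
1 September 2033 is a Thursday, so the first Saturday is September 3 and the third is September 17.
22 September 2033 is outside the daylight-saving period (25 March – 17 September), so Orast District is on standard time, UTC+12:00.
21:30 Orast District − 12h = 09:30 UTC.
1 March 2033 is a Tuesday, so the first Sunday is March 6.
1 October 2033 is a Saturday, so the first Sunday is October 2 and the fourth is October 23.
At the standard offset (UTC−05:00), 09:30 UTC − 5h = 04:30 Rasove standard time.
Daylight saving runs 6 March – 23 October; the standard-time date in Rasove, 22 September 2033, is inside that window, so Rasove is at UTC−04:00.
09:30 UTC − 4h = 05:30 Rasove.

05:30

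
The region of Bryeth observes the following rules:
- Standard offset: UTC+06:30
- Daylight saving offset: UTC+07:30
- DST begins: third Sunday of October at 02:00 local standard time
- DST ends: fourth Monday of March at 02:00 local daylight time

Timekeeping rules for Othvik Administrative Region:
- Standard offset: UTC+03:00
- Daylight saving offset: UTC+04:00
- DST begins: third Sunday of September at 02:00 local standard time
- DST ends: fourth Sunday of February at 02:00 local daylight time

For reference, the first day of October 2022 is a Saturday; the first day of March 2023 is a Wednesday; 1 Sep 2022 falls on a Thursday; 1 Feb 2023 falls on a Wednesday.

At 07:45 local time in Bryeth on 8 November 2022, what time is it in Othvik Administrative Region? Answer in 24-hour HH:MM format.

04:15

1 October 2022 is a Saturday, so the first Sunday is October 2 and the third is October 16.
1 March 2023 is a Wednesday, so the first Monday is March 6 and the fourth is March 27.
8 November 2022 lies within the daylight-saving period (16 October 2022 – 27 March 2023), so Bryeth is on daylight time, UTC+07:30.
07:45 Bryeth − 7h30m = 00:15 UTC.
1 September 2022 is a Thursday, so the first Sunday is September 4 and the third is September 18.
1 February 2023 is a Wednesday, so the first Sunday is February 5 and the fourth is February 26.
At the standard offset (UTC+03:00), 00:15 UTC + 3h = 03:15 Othvik Administrative Region standard time.
Daylight saving runs 18 September 2022 – 26 February 2023; the standard-time date in Othvik Administrative Region, 8 November 2022, is inside that window, so Othvik Administrative Region is at UTC+04:00.
00:15 UTC + 4h = 04:15 Othvik Administrative Region.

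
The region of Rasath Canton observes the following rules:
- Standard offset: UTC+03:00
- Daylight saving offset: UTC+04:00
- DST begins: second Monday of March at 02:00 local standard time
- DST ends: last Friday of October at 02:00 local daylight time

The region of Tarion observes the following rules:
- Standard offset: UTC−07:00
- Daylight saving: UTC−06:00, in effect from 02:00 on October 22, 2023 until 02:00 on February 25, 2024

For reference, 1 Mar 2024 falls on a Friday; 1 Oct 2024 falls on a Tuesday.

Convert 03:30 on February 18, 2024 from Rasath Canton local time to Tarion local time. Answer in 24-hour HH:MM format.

18:30

1 March 2024 is a Friday, so the first Monday is March 4 and the second is March 11.
1 October 2024 is a Tuesday, so Fridays fall on 4, 11, 18, 25; the last is October 25.
February 18, 2024 is outside the daylight-saving period (11 March – 25 October), so Rasath Canton is on standard time, UTC+03:00.
03:30 Rasath Canton − 3h = 00:30 UTC.
At the standard offset (UTC−07:00), 00:30 UTC − 7h = 17:30 Tarion standard time (rolling into the previous day, 17 February 2024).
Daylight saving runs 22 October 2023 – 25 February 2024; the standard-time date in Tarion, February 17, 2024, is inside that window, so Tarion is at UTC−06:00.
00:30 UTC − 6h = 18:30 Tarion (rolling into the previous day, 17 February 2024).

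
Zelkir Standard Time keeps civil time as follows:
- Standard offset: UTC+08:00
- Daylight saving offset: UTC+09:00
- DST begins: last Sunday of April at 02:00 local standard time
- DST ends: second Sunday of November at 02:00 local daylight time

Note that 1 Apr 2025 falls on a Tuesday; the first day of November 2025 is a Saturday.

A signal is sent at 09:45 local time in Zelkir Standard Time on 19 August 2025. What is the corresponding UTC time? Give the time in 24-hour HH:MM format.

00:45

1 April 2025 is a Tuesday, so Sundays fall on 6, 13, 20, 27; the last is April 27.
1 November 2025 is a Saturday, so the first Sunday is November 2 and the second is November 9.
19 August 2025 lies within the daylight-saving period (27 April – 9 November), so Zelkir Standard Time is on daylight time, UTC+09:00.
09:45 local − 9h = 00:45 UTC.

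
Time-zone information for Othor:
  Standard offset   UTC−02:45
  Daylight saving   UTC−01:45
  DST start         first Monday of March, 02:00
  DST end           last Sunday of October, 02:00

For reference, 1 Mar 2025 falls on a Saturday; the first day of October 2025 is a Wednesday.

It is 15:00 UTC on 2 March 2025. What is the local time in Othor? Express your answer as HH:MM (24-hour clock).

12:15

1 March 2025 is a Saturday, so the first Monday is March 3.
1 October 2025 is a Wednesday, so Sundays fall on 5, 12, 19, 26; the last is October 26.
At the standard offset (UTC−02:45), 15:00 UTC − 2h45m = 12:15 Othor standard time.
The standard-time date in Othor, 2 March 2025, is outside the daylight-saving period (3 March – 26 October), so Othor is on standard time, UTC−02:45.
15:00 UTC − 2h45m = 12:15 local.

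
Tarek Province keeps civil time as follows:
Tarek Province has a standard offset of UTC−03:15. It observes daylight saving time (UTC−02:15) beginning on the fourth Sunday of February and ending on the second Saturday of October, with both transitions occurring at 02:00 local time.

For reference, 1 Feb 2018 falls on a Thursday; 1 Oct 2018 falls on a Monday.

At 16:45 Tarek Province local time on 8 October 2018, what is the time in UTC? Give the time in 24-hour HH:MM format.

19:00

1 February 2018 is a Thursday, so the first Sunday is February 4 and the fourth is February 25.
1 October 2018 is a Monday, so the first Saturday is October 6 and the second is October 13.
8 October 2018 falls between 25 February and 13 October, so daylight saving is in effect and Tarek Province is at UTC−02:15.
16:45 local + 2h15m = 19:00 UTC.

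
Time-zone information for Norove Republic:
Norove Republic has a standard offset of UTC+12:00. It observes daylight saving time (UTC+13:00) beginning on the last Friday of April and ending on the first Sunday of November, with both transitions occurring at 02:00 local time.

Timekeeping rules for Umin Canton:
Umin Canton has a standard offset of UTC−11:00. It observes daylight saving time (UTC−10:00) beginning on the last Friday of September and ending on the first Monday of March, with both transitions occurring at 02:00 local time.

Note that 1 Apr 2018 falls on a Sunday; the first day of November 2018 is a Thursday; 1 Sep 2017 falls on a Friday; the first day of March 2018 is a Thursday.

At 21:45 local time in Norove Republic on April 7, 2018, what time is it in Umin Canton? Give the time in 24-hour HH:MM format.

1 April 2018 is a Sunday, so Fridays fall on 6, 13, 20, 27; the last is April 27.
1 November 2018 is a Thursday, so the first Sunday is November 4.
Daylight saving runs 27 April – 4 November; April 7, 2018 is outside that window, so Norove Republic is on standard time at UTC+12:00.
21:45 Norove Republic − 12h = 09:45 UTC.
1 September 2017 is a Friday, so Fridays fall on 1, 8, 15, 22, 29; the last is September 29.
1 March 2018 is a Thursday, so the first Monday is March 5.
At the standard offset (UTC−11:00), 09:45 UTC − 11h = 22:45 Umin Canton standard time (rolling into the previous day, 6 April 2018).
The standard-time date in Umin Canton, April 6, 2018, does not fall between 29 September 2017 and 5 March 2018, so daylight saving is not in effect and Umin Canton is at UTC−11:00.
09:45 UTC − 11h = 22:45 Umin Canton (rolling into the previous day, 6 April 2018).

22:45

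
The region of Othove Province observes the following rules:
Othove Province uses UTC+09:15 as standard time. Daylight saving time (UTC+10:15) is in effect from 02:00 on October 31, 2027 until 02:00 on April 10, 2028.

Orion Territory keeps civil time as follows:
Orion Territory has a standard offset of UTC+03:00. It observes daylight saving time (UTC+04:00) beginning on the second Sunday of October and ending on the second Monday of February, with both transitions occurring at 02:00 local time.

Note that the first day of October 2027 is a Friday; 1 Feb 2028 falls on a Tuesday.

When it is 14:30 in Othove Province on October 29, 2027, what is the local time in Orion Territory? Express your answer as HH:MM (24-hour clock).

Daylight saving runs 31 October 2027 – 10 April 2028; October 29, 2027 is outside that window, so Othove Province is on standard time at UTC+09:15.
14:30 Othove Province − 9h15m = 05:15 UTC.
1 October 2027 is a Friday, so the first Sunday is October 3 and the second is October 10.
1 February 2028 is a Tuesday, so the first Monday is February 7 and the second is February 14.
At the standard offset (UTC+03:00), 05:15 UTC + 3h = 08:15 Orion Territory standard time.
The standard-time date in Orion Territory, October 29, 2027, falls between 10 October 2027 and 14 February 2028, so daylight saving is in effect and Orion Territory is at UTC+04:00.
05:15 UTC + 4h = 09:15 Orion Territory.

09:15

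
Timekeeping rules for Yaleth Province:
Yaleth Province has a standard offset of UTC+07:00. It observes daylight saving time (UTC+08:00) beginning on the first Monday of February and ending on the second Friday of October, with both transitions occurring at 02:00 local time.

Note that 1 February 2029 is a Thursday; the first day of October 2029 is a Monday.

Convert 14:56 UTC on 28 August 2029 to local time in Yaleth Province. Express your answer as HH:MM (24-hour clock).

22:56

1 February 2029 is a Thursday, so the first Monday is February 5.
1 October 2029 is a Monday, so the first Friday is October 5 and the second is October 12.
At the standard offset (UTC+07:00), 14:56 UTC + 7h = 21:56 Yaleth Province standard time.
The standard-time date in Yaleth Province, 28 August 2029, falls between 5 February and 12 October, so daylight saving is in effect and Yaleth Province is at UTC+08:00.
14:56 UTC + 8h = 22:56 local.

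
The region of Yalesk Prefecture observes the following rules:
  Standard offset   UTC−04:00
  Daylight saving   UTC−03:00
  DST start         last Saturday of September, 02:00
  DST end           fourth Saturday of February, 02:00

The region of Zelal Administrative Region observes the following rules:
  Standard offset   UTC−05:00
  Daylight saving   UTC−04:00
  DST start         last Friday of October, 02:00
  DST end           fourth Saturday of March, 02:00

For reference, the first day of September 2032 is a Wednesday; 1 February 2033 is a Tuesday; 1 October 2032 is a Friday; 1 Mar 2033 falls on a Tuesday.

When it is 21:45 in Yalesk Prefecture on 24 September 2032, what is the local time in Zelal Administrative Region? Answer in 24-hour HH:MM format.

1 September 2032 is a Wednesday, so Saturdays fall on 4, 11, 18, 25; the last is September 25.
1 February 2033 is a Tuesday, so the first Saturday is February 5 and the fourth is February 26.
24 September 2032 is outside the daylight-saving period (25 September 2032 – 26 February 2033), so Yalesk Prefecture is on standard time, UTC−04:00.
21:45 Yalesk Prefecture + 4h = 01:45 UTC (rolling into the next day, 25 September 2032).
1 October 2032 is a Friday, so Fridays fall on 1, 8, 15, 22, 29; the last is October 29.
1 March 2033 is a Tuesday, so the first Saturday is March 5 and the fourth is March 26.
At the standard offset (UTC−05:00), 01:45 UTC − 5h = 20:45 Zelal Administrative Region standard time (rolling into the previous day, 24 September 2032).
Daylight saving runs 29 October 2032 – 26 March 2033; the standard-time date in Zelal Administrative Region, 24 September 2032, is outside that window, so Zelal Administrative Region is on standard time at UTC−05:00.
01:45 UTC − 5h = 20:45 Zelal Administrative Region (rolling into the previous day, 24 September 2032).

20:45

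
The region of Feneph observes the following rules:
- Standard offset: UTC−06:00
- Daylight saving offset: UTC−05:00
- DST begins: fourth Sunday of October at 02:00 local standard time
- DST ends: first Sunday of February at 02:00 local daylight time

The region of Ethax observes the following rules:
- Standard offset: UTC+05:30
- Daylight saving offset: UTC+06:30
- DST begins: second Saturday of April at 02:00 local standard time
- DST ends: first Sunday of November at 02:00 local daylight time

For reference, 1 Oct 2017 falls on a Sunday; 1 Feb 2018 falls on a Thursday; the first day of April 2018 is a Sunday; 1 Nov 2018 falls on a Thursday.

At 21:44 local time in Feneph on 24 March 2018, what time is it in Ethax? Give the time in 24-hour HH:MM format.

1 October 2017 is a Sunday, so the first Sunday is October 1 and the fourth is October 22.
1 February 2018 is a Thursday, so the first Sunday is February 4.
Daylight saving runs 22 October 2017 – 4 February 2018; 24 March 2018 is outside that window, so Feneph is on standard time at UTC−06:00.
21:44 Feneph + 6h = 03:44 UTC (rolling into the next day, 25 March 2018).
1 April 2018 is a Sunday, so the first Saturday is April 7 and the second is April 14.
1 November 2018 is a Thursday, so the first Sunday is November 4.
At the standard offset (UTC+05:30), 03:44 UTC + 5h30m = 09:14 Ethax standard time.
The standard-time date in Ethax, 25 March 2018, does not fall between 14 April and 4 November, so daylight saving is not in effect and Ethax is at UTC+05:30.
03:44 UTC + 5h30m = 09:14 Ethax.

09:14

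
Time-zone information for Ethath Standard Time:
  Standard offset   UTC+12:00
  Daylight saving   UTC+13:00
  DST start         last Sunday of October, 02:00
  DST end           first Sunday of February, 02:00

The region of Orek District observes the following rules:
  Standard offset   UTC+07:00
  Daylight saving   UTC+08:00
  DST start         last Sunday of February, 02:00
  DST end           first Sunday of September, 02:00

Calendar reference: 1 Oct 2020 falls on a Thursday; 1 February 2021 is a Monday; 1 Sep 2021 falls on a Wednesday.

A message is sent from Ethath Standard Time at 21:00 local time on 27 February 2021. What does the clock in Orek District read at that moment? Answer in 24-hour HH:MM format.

16:00

1 October 2020 is a Thursday, so Sundays fall on 4, 11, 18, 25; the last is October 25.
1 February 2021 is a Monday, so the first Sunday is February 7.
27 February 2021 is outside the daylight-saving period (25 October 2020 – 7 February 2021), so Ethath Standard Time is on standard time, UTC+12:00.
21:00 Ethath Standard Time − 12h = 09:00 UTC.
1 February 2021 is a Monday, so Sundays fall on 7, 14, 21, 28; the last is February 28.
1 September 2021 is a Wednesday, so the first Sunday is September 5.
At the standard offset (UTC+07:00), 09:00 UTC + 7h = 16:00 Orek District standard time.
The standard-time date in Orek District, 27 February 2021, does not fall between 28 February and 5 September, so daylight saving is not in effect and Orek District is at UTC+07:00.
09:00 UTC + 7h = 16:00 Orek District.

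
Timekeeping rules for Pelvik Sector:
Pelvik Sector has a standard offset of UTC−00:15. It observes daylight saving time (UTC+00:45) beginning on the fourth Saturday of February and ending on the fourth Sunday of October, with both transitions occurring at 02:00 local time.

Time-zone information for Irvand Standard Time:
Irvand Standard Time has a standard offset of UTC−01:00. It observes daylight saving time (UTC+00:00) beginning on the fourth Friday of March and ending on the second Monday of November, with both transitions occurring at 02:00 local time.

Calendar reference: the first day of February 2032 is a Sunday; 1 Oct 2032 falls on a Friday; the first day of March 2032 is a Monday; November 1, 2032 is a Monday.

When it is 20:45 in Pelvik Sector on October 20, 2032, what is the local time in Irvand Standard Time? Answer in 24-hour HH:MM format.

20:00

1 February 2032 is a Sunday, so the first Saturday is February 7 and the fourth is February 28.
1 October 2032 is a Friday, so the first Sunday is October 3 and the fourth is October 24.
October 20, 2032 lies within the daylight-saving period (28 February – 24 October), so Pelvik Sector is on daylight time, UTC+00:45.
20:45 Pelvik Sector − 0h45m = 20:00 UTC.
1 March 2032 is a Monday, so the first Friday is March 5 and the fourth is March 26.
1 November 2032 is a Monday, so the first Monday is November 1 and the second is November 8.
At the standard offset (UTC−01:00), 20:00 UTC − 1h = 19:00 Irvand Standard Time standard time.
The standard-time date in Irvand Standard Time, October 20, 2032, falls between 26 March and 8 November, so daylight saving is in effect and Irvand Standard Time is at UTC+00:00.
20:00 UTC + 0h = 20:00 Irvand Standard Time.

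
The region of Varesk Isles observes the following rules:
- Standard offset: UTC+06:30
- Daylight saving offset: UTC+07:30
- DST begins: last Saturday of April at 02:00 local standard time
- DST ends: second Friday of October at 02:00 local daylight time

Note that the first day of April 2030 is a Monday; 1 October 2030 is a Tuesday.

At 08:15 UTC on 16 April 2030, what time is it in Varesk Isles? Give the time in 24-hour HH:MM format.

1 April 2030 is a Monday, so Saturdays fall on 6, 13, 20, 27; the last is April 27.
1 October 2030 is a Tuesday, so the first Friday is October 4 and the second is October 11.
At the standard offset (UTC+06:30), 08:15 UTC + 6h30m = 14:45 Varesk Isles standard time.
The standard-time date in Varesk Isles, 16 April 2030, is outside the daylight-saving period (27 April – 11 October), so Varesk Isles is on standard time, UTC+06:30.
08:15 UTC + 6h30m = 14:45 local.

14:45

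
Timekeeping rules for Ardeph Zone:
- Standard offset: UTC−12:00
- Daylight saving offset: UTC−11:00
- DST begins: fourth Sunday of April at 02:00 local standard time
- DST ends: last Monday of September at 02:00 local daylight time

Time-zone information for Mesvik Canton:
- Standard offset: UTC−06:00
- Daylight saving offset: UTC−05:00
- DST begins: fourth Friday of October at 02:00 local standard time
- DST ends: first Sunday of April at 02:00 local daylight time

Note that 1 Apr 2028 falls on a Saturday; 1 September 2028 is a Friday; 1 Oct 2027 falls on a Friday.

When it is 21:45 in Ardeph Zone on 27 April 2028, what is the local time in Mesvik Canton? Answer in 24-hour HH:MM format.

1 April 2028 is a Saturday, so the first Sunday is April 2 and the fourth is April 23.
1 September 2028 is a Friday, so Mondays fall on 4, 11, 18, 25; the last is September 25.
Daylight saving runs 23 April – 25 September; 27 April 2028 is inside that window, so Ardeph Zone is at UTC−11:00.
21:45 Ardeph Zone + 11h = 08:45 UTC (rolling into the next day, 28 April 2028).
1 October 2027 is a Friday, so the first Friday is October 1 and the fourth is October 22.
1 April 2028 is a Saturday, so the first Sunday is April 2.
At the standard offset (UTC−06:00), 08:45 UTC − 6h = 02:45 Mesvik Canton standard time.
The standard-time date in Mesvik Canton, 28 April 2028, is outside the daylight-saving period (22 October 2027 – 2 April 2028), so Mesvik Canton is on standard time, UTC−06:00.
08:45 UTC − 6h = 02:45 Mesvik Canton.

02:45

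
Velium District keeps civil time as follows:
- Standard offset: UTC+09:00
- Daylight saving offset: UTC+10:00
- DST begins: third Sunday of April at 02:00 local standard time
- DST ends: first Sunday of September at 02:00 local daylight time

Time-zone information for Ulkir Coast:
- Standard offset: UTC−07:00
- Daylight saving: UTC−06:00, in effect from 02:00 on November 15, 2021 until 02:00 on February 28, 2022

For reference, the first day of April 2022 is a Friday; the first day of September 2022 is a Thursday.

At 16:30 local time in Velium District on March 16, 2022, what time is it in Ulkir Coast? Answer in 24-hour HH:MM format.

1 April 2022 is a Friday, so the first Sunday is April 3 and the third is April 17.
1 September 2022 is a Thursday, so the first Sunday is September 4.
Daylight saving runs 17 April – 4 September; March 16, 2022 is outside that window, so Velium District is on standard time at UTC+09:00.
16:30 Velium District − 9h = 07:30 UTC.
At the standard offset (UTC−07:00), 07:30 UTC − 7h = 00:30 Ulkir Coast standard time.
The standard-time date in Ulkir Coast, March 16, 2022, is outside the daylight-saving period (15 November 2021 – 28 February 2022), so Ulkir Coast is on standard time, UTC−07:00.
07:30 UTC − 7h = 00:30 Ulkir Coast.

00:30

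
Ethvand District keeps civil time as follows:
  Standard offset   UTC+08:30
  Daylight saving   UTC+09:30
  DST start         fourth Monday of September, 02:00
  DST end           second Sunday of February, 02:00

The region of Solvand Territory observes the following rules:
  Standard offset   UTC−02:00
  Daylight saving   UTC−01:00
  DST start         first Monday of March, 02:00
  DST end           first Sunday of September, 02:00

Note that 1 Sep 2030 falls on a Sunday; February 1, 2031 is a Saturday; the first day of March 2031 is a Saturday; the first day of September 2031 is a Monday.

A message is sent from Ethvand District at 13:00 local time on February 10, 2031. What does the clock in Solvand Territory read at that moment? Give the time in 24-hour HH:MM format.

02:30

1 September 2030 is a Sunday, so the first Monday is September 2 and the fourth is September 23.
1 February 2031 is a Saturday, so the first Sunday is February 2 and the second is February 9.
Daylight saving runs 23 September 2030 – 9 February 2031; February 10, 2031 is outside that window, so Ethvand District is on standard time at UTC+08:30.
13:00 Ethvand District − 8h30m = 04:30 UTC.
1 March 2031 is a Saturday, so the first Monday is March 3.
1 September 2031 is a Monday, so the first Sunday is September 7.
At the standard offset (UTC−02:00), 04:30 UTC − 2h = 02:30 Solvand Territory standard time.
The standard-time date in Solvand Territory, February 10, 2031, is outside the daylight-saving period (3 March – 7 September), so Solvand Territory is on standard time, UTC−02:00.
04:30 UTC − 2h = 02:30 Solvand Territory.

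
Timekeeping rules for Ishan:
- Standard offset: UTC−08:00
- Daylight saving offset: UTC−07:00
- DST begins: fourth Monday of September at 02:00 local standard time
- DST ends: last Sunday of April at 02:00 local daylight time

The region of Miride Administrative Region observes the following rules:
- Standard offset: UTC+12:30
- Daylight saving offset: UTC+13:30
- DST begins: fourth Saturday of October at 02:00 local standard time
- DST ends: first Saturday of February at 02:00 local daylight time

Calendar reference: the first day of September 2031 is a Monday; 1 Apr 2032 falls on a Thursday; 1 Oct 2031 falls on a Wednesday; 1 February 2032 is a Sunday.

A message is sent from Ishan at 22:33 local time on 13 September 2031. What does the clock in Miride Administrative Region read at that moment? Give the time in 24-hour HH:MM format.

19:03

1 September 2031 is a Monday, so the first Monday is September 1 and the fourth is September 22.
1 April 2032 is a Thursday, so Sundays fall on 4, 11, 18, 25; the last is April 25.
Daylight saving runs 22 September 2031 – 25 April 2032; 13 September 2031 is outside that window, so Ishan is on standard time at UTC−08:00.
22:33 Ishan + 8h = 06:33 UTC (rolling into the next day, 14 September 2031).
1 October 2031 is a Wednesday, so the first Saturday is October 4 and the fourth is October 25.
1 February 2032 is a Sunday, so the first Saturday is February 7.
At the standard offset (UTC+12:30), 06:33 UTC + 12h30m = 19:03 Miride Administrative Region standard time.
The standard-time date in Miride Administrative Region, 14 September 2031, does not fall between 25 October 2031 and 7 February 2032, so daylight saving is not in effect and Miride Administrative Region is at UTC+12:30.
06:33 UTC + 12h30m = 19:03 Miride Administrative Region.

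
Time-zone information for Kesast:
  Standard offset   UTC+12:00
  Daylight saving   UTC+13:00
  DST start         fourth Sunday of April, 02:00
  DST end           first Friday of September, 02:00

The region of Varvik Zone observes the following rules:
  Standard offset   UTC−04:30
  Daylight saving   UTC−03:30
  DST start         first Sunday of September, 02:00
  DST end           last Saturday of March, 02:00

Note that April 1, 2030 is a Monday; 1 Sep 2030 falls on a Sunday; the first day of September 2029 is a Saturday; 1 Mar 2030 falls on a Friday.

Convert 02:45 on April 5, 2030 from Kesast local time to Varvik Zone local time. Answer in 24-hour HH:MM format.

1 April 2030 is a Monday, so the first Sunday is April 7 and the fourth is April 28.
1 September 2030 is a Sunday, so the first Friday is September 6.
Daylight saving runs 28 April – 6 September; April 5, 2030 is outside that window, so Kesast is on standard time at UTC+12:00.
02:45 Kesast − 12h = 14:45 UTC (rolling into the previous day, 4 April 2030).
1 September 2029 is a Saturday, so the first Sunday is September 2.
1 March 2030 is a Friday, so Saturdays fall on 2, 9, 16, 23, 30; the last is March 30.
At the standard offset (UTC−04:30), 14:45 UTC − 4h30m = 10:15 Varvik Zone standard time.
Daylight saving runs 2 September 2029 – 30 March 2030; the standard-time date in Varvik Zone, April 4, 2030, is outside that window, so Varvik Zone is on standard time at UTC−04:30.
14:45 UTC − 4h30m = 10:15 Varvik Zone.

10:15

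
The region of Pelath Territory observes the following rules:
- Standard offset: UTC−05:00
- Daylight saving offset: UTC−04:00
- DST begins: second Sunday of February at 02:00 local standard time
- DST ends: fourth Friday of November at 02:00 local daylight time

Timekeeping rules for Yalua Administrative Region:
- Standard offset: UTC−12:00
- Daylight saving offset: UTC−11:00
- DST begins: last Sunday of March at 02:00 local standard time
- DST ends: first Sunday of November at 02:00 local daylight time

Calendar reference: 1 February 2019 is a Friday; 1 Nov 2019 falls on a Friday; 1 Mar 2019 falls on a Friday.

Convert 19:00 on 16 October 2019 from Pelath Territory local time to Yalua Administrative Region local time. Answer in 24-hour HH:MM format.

12:00

1 February 2019 is a Friday, so the first Sunday is February 3 and the second is February 10.
1 November 2019 is a Friday, so the first Friday is November 1 and the fourth is November 22.
16 October 2019 lies within the daylight-saving period (10 February – 22 November), so Pelath Territory is on daylight time, UTC−04:00.
19:00 Pelath Territory + 4h = 23:00 UTC.
1 March 2019 is a Friday, so Sundays fall on 3, 10, 17, 24, 31; the last is March 31.
1 November 2019 is a Friday, so the first Sunday is November 3.
At the standard offset (UTC−12:00), 23:00 UTC − 12h = 11:00 Yalua Administrative Region standard time.
The standard-time date in Yalua Administrative Region, 16 October 2019, falls between 31 March and 3 November, so daylight saving is in effect and Yalua Administrative Region is at UTC−11:00.
23:00 UTC − 11h = 12:00 Yalua Administrative Region.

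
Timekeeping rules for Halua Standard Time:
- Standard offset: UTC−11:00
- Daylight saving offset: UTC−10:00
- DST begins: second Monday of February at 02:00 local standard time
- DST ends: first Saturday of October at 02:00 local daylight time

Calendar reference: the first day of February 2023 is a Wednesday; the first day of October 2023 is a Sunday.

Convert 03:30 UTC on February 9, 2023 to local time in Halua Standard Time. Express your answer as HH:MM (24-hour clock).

16:30

1 February 2023 is a Wednesday, so the first Monday is February 6 and the second is February 13.
1 October 2023 is a Sunday, so the first Saturday is October 7.
At the standard offset (UTC−11:00), 03:30 UTC − 11h = 16:30 Halua Standard Time standard time (rolling into the previous day, 8 February 2023).
The standard-time date in Halua Standard Time, February 8, 2023, does not fall between 13 February and 7 October, so daylight saving is not in effect and Halua Standard Time is at UTC−11:00.
03:30 UTC − 11h = 16:30 local (rolling into the previous day, 8 February 2023).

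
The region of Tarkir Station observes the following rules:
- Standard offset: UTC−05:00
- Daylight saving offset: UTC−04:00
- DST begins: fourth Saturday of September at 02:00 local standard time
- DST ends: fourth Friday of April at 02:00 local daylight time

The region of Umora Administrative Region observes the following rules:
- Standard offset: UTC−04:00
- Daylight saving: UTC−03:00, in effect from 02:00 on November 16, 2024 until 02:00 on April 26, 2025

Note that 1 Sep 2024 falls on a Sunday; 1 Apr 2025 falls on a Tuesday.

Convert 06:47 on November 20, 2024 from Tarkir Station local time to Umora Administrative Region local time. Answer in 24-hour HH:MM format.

07:47

1 September 2024 is a Sunday, so the first Saturday is September 7 and the fourth is September 28.
1 April 2025 is a Tuesday, so the first Friday is April 4 and the fourth is April 25.
November 20, 2024 falls between 28 September 2024 and 25 April 2025, so daylight saving is in effect and Tarkir Station is at UTC−04:00.
06:47 Tarkir Station + 4h = 10:47 UTC.
At the standard offset (UTC−04:00), 10:47 UTC − 4h = 06:47 Umora Administrative Region standard time.
Daylight saving runs 16 November 2024 – 26 April 2025; the standard-time date in Umora Administrative Region, November 20, 2024, is inside that window, so Umora Administrative Region is at UTC−03:00.
10:47 UTC − 3h = 07:47 Umora Administrative Region.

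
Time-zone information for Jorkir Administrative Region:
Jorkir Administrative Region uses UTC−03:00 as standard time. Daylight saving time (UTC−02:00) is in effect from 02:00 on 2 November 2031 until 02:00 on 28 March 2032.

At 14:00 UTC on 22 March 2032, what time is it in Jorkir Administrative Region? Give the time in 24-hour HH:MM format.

12:00

At the standard offset (UTC−03:00), 14:00 UTC − 3h = 11:00 Jorkir Administrative Region standard time.
The standard-time date in Jorkir Administrative Region, 22 March 2032, lies within the daylight-saving period (2 November 2031 – 28 March 2032), so Jorkir Administrative Region is on daylight time, UTC−02:00.
14:00 UTC − 2h = 12:00 local.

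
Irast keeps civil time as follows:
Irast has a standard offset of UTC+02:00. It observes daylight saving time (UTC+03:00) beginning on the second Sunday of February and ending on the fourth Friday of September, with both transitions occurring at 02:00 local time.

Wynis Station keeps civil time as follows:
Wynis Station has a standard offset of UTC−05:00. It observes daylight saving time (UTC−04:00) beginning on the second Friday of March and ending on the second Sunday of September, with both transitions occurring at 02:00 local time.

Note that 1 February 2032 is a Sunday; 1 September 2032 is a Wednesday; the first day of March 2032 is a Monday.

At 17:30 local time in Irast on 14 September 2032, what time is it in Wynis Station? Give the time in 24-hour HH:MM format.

1 February 2032 is a Sunday, so the first Sunday is February 1 and the second is February 8.
1 September 2032 is a Wednesday, so the first Friday is September 3 and the fourth is September 24.
Daylight saving runs 8 February – 24 September; 14 September 2032 is inside that window, so Irast is at UTC+03:00.
17:30 Irast − 3h = 14:30 UTC.
1 March 2032 is a Monday, so the first Friday is March 5 and the second is March 12.
1 September 2032 is a Wednesday, so the first Sunday is September 5 and the second is September 12.
At the standard offset (UTC−05:00), 14:30 UTC − 5h = 09:30 Wynis Station standard time.
The standard-time date in Wynis Station, 14 September 2032, does not fall between 12 March and 12 September, so daylight saving is not in effect and Wynis Station is at UTC−05:00.
14:30 UTC − 5h = 09:30 Wynis Station.

09:30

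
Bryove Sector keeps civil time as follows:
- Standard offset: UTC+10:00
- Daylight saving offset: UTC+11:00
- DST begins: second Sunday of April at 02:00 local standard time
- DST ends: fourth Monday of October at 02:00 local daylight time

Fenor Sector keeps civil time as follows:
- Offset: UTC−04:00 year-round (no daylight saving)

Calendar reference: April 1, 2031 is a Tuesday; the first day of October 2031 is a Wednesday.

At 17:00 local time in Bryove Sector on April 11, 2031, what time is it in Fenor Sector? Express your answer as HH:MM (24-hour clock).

03:00

1 April 2031 is a Tuesday, so the first Sunday is April 6 and the second is April 13.
1 October 2031 is a Wednesday, so the first Monday is October 6 and the fourth is October 27.
April 11, 2031 is outside the daylight-saving period (13 April – 27 October), so Bryove Sector is on standard time, UTC+10:00.
17:00 Bryove Sector − 10h = 07:00 UTC.
Fenor Sector has no daylight saving, so its offset is UTC−04:00 year-round.
07:00 UTC − 4h = 03:00 Fenor Sector.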